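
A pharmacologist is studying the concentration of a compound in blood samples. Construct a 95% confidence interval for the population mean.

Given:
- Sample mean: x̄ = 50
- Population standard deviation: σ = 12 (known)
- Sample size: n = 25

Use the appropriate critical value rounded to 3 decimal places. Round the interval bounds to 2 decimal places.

The population standard deviation σ is known, so use a z-interval (standard normal critical value).

For 95% confidence, z* = 1.96 (from standard normal table)

Standard error: SE = σ/√n = 12/√25 = 2.400000

Margin of error: E = z* × SE = 1.96 × 2.400000 = 4.7040

Z-interval: x̄ ± E = 50 ± 4.7040 = (45.2960, 54.7040)

Rounded to 2 decimal places:

(45.30, 54.70)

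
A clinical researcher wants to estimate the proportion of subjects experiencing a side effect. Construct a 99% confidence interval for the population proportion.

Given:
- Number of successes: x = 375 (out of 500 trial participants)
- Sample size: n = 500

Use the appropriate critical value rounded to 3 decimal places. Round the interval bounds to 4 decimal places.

Sample proportion: p̂ = 375/500 = 0.750000

Check conditions for normal approximation:
  np̂ = 375 ≥ 10 ✓
  n(1-p̂) = 125 ≥ 10 ✓

The sample is large enough, so use a z-interval (normal approximation) for the proportion.

For 99% confidence, z* = 2.576 (from standard normal table)

Standard error: SE = √(p̂(1-p̂)/n) = √(0.750000×0.250000/500) = 0.01936492

Margin of error: E = z* × SE = 2.576 × 0.01936492 = 0.049884

Z-interval: p̂ ± E = 0.750000 ± 0.049884 = (0.700116, 0.799884)

Rounded to 4 decimal places:

(0.7001, 0.7999)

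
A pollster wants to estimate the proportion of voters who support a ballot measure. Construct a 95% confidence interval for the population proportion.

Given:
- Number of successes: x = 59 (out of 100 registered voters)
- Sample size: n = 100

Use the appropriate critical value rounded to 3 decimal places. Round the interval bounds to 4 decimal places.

Sample proportion: p̂ = 59/100 = 0.590000

Check conditions for normal approximation:
  np̂ = 59 ≥ 10 ✓
  n(1-p̂) = 41 ≥ 10 ✓

The sample is large enough, so use a z-interval (normal approximation) for the proportion.

For 95% confidence, z* = 1.96 (from standard normal table)

Standard error: SE = √(p̂(1-p̂)/n) = √(0.590000×0.410000/100) = 0.04918333

Margin of error: E = z* × SE = 1.96 × 0.04918333 = 0.096399

Z-interval: p̂ ± E = 0.590000 ± 0.096399 = (0.493601, 0.686399)

Rounded to 4 decimal places:

(0.4936, 0.6864)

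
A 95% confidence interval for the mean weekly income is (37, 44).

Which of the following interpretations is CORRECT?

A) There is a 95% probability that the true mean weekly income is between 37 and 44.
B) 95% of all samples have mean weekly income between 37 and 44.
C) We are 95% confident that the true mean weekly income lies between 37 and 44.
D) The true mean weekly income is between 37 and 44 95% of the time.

A confidence interval represents our confidence in the procedure, not a probability statement about the parameter.

Key concept: If we repeated this sampling process many times and computed a 95% CI each time, about 95% of those intervals would contain the true population parameter.

For this specific interval (37, 44):
- Midpoint (point estimate): 40.5
- Margin of error: 3.5

The correct interpretation is the one stating confidence that the true parameter lies in the interval — option C.

C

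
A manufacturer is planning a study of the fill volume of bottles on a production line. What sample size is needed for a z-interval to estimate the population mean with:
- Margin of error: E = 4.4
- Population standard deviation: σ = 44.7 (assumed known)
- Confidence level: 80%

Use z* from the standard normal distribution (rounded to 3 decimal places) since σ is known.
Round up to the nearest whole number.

Using z* since population σ is known (z-interval formula).

For 80% confidence, z* = 1.282 (from standard normal table)

Sample size formula for z-interval: n = (z*σ/E)²

n = (1.282 × 44.7 / 4.4)²
  = (13.023955)²
  = 169.6234

Round up to the nearest whole number: n = 170

170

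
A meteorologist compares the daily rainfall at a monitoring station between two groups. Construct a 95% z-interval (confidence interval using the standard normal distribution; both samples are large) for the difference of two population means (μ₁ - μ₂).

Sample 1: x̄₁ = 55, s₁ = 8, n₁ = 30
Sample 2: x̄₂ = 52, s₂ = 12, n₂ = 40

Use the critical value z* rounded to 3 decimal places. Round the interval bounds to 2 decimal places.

Both samples are large (n₁ = 30 ≥ 30, n₂ = 40 ≥ 30), so a z-interval for the difference of means applies.

Point estimate: x̄₁ - x̄₂ = 55 - 52 = 3

Standard error: SE = √(s₁²/n₁ + s₂²/n₂)
= √(8²/30 + 12²/40)
= √(2.133333 + 3.600000)
= 2.394438

For 95% confidence, z* = 1.96 (from standard normal table)
Margin of error: E = z* × SE = 1.96 × 2.394438 = 4.6931

Z-interval: (x̄₁ - x̄₂) ± E = 3 ± 4.6931 = (-1.6931, 7.6931)

Rounded to 2 decimal places:

(-1.69, 7.69)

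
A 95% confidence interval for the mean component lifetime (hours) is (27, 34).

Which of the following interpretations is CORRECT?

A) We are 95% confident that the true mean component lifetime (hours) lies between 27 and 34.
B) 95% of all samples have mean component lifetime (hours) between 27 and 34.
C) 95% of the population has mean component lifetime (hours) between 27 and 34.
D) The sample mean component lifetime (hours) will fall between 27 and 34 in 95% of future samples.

A confidence interval represents our confidence in the procedure, not a probability statement about the parameter.

Key concept: If we repeated this sampling process many times and computed a 95% CI each time, about 95% of those intervals would contain the true population parameter.

For this specific interval (27, 34):
- Midpoint (point estimate): 30.5
- Margin of error: 3.5

The correct interpretation is the one stating confidence that the true parameter lies in the interval — option A.

A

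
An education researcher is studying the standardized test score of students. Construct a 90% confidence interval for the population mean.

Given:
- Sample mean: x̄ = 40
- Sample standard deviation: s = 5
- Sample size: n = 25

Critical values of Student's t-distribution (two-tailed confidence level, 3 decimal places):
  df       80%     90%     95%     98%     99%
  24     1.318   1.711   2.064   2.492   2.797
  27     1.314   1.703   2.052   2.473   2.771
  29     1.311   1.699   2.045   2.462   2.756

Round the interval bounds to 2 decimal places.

The population standard deviation σ is unknown (only the sample standard deviation s is given), so use a t-interval with df = n - 1 = 25 - 1 = 24.

For 90% confidence with df = 24, t* = 1.711 (from t-table)

Standard error: SE = s/√n = 5/√25 = 1.000000

Margin of error: E = t* × SE = 1.711 × 1.000000 = 1.7110

T-interval: x̄ ± E = 40 ± 1.7110 = (38.2890, 41.7110)

Rounded to 2 decimal places:

(38.29, 41.71)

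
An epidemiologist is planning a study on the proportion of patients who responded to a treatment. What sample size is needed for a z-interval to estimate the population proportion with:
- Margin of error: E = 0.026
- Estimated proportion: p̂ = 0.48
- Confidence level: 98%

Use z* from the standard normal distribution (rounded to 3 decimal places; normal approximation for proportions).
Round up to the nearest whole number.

Using z* for proportion z-interval (normal approximation).

For 98% confidence, z* = 2.326 (from standard normal table)

Sample size formula for proportion z-interval: n = z*²p̂(1-p̂)/E²

n = 2.326² × 0.48 × 0.52 / 0.026²
  = 5.410276 × 0.2496 / 0.000676
  = 1997.6404

Round up to the nearest whole number: n = 1998

1998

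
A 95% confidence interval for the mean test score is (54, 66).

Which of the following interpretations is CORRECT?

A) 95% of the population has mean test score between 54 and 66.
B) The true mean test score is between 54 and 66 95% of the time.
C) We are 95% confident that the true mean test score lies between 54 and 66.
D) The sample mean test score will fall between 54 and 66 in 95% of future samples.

A confidence interval represents our confidence in the procedure, not a probability statement about the parameter.

Key concept: If we repeated this sampling process many times and computed a 95% CI each time, about 95% of those intervals would contain the true population parameter.

For this specific interval (54, 66):
- Midpoint (point estimate): 60
- Margin of error: 6

The correct interpretation is the one stating confidence that the true parameter lies in the interval — option C.

C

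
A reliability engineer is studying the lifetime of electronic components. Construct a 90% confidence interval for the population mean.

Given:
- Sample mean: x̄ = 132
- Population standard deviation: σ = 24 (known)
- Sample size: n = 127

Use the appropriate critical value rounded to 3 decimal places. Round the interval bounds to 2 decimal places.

The population standard deviation σ is known, so use a z-interval (standard normal critical value).

For 90% confidence, z* = 1.645 (from standard normal table)

Standard error: SE = σ/√n = 24/√127 = 2.129656

Margin of error: E = z* × SE = 1.645 × 2.129656 = 3.5033

Z-interval: x̄ ± E = 132 ± 3.5033 = (128.4967, 135.5033)

Rounded to 2 decimal places:

(128.50, 135.50)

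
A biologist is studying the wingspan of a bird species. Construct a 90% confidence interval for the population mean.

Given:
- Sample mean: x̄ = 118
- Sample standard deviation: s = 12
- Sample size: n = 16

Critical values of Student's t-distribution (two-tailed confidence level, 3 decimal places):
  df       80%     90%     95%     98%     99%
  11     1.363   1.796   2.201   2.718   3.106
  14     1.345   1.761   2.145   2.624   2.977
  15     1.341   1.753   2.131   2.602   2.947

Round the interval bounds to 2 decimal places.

The population standard deviation σ is unknown (only the sample standard deviation s is given), so use a t-interval with df = n - 1 = 16 - 1 = 15.

For 90% confidence with df = 15, t* = 1.753 (from t-table)

Standard error: SE = s/√n = 12/√16 = 3.000000

Margin of error: E = t* × SE = 1.753 × 3.000000 = 5.2590

T-interval: x̄ ± E = 118 ± 5.2590 = (112.7410, 123.2590)

Rounded to 2 decimal places:

(112.74, 123.26)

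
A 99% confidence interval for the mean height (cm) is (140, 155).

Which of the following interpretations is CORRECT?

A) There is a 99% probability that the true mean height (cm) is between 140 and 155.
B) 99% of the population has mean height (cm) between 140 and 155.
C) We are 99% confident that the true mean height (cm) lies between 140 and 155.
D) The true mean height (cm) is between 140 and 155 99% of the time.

A confidence interval represents our confidence in the procedure, not a probability statement about the parameter.

Key concept: If we repeated this sampling process many times and computed a 99% CI each time, about 99% of those intervals would contain the true population parameter.

For this specific interval (140, 155):
- Midpoint (point estimate): 147.5
- Margin of error: 7.5

The correct interpretation is the one stating confidence that the true parameter lies in the interval — option C.

C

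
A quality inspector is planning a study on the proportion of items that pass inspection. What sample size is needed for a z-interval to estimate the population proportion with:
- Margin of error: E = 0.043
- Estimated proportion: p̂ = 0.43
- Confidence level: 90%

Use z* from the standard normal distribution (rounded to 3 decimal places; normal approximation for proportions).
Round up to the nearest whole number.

Using z* for proportion z-interval (normal approximation).

For 90% confidence, z* = 1.645 (from standard normal table)

Sample size formula for proportion z-interval: n = z*²p̂(1-p̂)/E²

n = 1.645² × 0.43 × 0.57 / 0.043²
  = 2.706025 × 0.2451 / 0.001849
  = 358.7056

Round up to the nearest whole number: n = 359

359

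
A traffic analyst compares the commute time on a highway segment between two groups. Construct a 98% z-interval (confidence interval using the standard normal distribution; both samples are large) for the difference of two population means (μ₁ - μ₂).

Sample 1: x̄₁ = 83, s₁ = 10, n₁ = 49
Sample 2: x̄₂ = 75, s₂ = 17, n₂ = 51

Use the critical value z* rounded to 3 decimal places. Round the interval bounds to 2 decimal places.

Both samples are large (n₁ = 49 ≥ 30, n₂ = 51 ≥ 30), so a z-interval for the difference of means applies.

Point estimate: x̄₁ - x̄₂ = 83 - 75 = 8

Standard error: SE = √(s₁²/n₁ + s₂²/n₂)
= √(10²/49 + 17²/51)
= √(2.040816 + 5.666667)
= 2.776235

For 98% confidence, z* = 2.326 (from standard normal table)
Margin of error: E = z* × SE = 2.326 × 2.776235 = 6.4575

Z-interval: (x̄₁ - x̄₂) ± E = 8 ± 6.4575 = (1.5425, 14.4575)

Rounded to 2 decimal places:

(1.54, 14.46)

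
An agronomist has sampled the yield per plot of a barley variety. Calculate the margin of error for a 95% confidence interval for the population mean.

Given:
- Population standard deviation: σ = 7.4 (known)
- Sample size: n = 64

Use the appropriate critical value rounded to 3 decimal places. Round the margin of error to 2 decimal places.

The population standard deviation σ is known, so use the z-interval margin of error formula.

For 95% confidence, z* = 1.96 (from standard normal table)

Margin of error formula for z-interval: E = z* × σ/√n

E = 1.96 × 7.4/√64
  = 1.96 × 0.925000
  = 1.8130

Rounded to 2 decimal places:

1.81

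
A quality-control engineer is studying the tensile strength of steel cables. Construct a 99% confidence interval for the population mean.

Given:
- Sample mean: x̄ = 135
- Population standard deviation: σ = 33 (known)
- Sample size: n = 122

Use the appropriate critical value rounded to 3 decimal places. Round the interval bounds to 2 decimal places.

The population standard deviation σ is known, so use a z-interval (standard normal critical value).

For 99% confidence, z* = 2.576 (from standard normal table)

Standard error: SE = σ/√n = 33/√122 = 2.987680

Margin of error: E = z* × SE = 2.576 × 2.987680 = 7.6963

Z-interval: x̄ ± E = 135 ± 7.6963 = (127.3037, 142.6963)

Rounded to 2 decimal places:

(127.30, 142.70)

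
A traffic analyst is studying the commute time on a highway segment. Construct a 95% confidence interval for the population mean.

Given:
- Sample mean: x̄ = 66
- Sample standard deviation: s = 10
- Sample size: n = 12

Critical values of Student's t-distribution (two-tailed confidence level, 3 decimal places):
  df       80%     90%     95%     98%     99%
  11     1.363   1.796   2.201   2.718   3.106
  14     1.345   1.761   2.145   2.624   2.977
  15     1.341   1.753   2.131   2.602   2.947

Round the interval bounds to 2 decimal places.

The population standard deviation σ is unknown (only the sample standard deviation s is given), so use a t-interval with df = n - 1 = 12 - 1 = 11.

For 95% confidence with df = 11, t* = 2.201 (from t-table)

Standard error: SE = s/√n = 10/√12 = 2.886751

Margin of error: E = t* × SE = 2.201 × 2.886751 = 6.3537

T-interval: x̄ ± E = 66 ± 6.3537 = (59.6463, 72.3537)

Rounded to 2 decimal places:

(59.65, 72.35)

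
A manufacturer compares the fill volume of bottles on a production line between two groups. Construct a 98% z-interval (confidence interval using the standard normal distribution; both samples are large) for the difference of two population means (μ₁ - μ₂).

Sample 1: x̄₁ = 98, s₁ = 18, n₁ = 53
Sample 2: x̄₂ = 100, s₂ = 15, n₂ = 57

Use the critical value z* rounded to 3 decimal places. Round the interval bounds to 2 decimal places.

Both samples are large (n₁ = 53 ≥ 30, n₂ = 57 ≥ 30), so a z-interval for the difference of means applies.

Point estimate: x̄₁ - x̄₂ = 98 - 100 = -2

Standard error: SE = √(s₁²/n₁ + s₂²/n₂)
= √(18²/53 + 15²/57)
= √(6.113208 + 3.947368)
= 3.171841

For 98% confidence, z* = 2.326 (from standard normal table)
Margin of error: E = z* × SE = 2.326 × 3.171841 = 7.3777

Z-interval: (x̄₁ - x̄₂) ± E = -2 ± 7.3777 = (-9.3777, 5.3777)

Rounded to 2 decimal places:

(-9.38, 5.38)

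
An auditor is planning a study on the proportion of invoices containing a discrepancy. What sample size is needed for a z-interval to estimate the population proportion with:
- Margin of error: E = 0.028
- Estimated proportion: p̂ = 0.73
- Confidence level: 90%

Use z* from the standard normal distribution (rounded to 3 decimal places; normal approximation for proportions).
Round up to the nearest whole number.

Using z* for proportion z-interval (normal approximation).

For 90% confidence, z* = 1.645 (from standard normal table)

Sample size formula for proportion z-interval: n = z*²p̂(1-p̂)/E²

n = 1.645² × 0.73 × 0.27 / 0.028²
  = 2.706025 × 0.1971 / 0.000784
  = 680.3030

Round up to the nearest whole number: n = 681

681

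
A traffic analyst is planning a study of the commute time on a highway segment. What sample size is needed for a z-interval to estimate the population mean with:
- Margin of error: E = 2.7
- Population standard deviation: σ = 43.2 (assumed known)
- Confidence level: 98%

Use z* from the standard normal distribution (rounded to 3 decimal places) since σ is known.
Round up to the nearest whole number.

Using z* since population σ is known (z-interval formula).

For 98% confidence, z* = 2.326 (from standard normal table)

Sample size formula for z-interval: n = (z*σ/E)²

n = (2.326 × 43.2 / 2.7)²
  = (37.216000)²
  = 1385.0307

Round up to the nearest whole number: n = 1386

1386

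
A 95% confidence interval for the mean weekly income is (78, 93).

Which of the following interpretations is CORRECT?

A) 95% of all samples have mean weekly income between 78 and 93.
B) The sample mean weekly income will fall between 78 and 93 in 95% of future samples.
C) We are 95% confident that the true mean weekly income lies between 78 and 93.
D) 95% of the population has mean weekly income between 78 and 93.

A confidence interval represents our confidence in the procedure, not a probability statement about the parameter.

Key concept: If we repeated this sampling process many times and computed a 95% CI each time, about 95% of those intervals would contain the true population parameter.

For this specific interval (78, 93):
- Midpoint (point estimate): 85.5
- Margin of error: 7.5

The correct interpretation is the one stating confidence that the true parameter lies in the interval — option C.

C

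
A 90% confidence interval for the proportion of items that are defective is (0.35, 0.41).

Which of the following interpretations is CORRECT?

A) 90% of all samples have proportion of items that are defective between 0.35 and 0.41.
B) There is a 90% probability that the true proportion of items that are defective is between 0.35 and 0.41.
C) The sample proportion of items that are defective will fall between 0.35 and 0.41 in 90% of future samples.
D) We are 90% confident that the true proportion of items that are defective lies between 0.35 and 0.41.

A confidence interval represents our confidence in the procedure, not a probability statement about the parameter.

Key concept: If we repeated this sampling process many times and computed a 90% CI each time, about 90% of those intervals would contain the true population parameter.

For this specific interval (0.35, 0.41):
- Midpoint (point estimate): 0.38
- Margin of error: 0.03

The correct interpretation is the one stating confidence that the true parameter lies in the interval — option D.

D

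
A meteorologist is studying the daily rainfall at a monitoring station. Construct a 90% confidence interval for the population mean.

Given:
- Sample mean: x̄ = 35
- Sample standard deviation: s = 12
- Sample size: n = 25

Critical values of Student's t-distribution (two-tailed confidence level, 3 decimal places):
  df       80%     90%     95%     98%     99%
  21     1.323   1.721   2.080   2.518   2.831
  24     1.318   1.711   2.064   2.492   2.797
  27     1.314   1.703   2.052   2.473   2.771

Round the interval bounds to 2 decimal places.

The population standard deviation σ is unknown (only the sample standard deviation s is given), so use a t-interval with df = n - 1 = 25 - 1 = 24.

For 90% confidence with df = 24, t* = 1.711 (from t-table)

Standard error: SE = s/√n = 12/√25 = 2.400000

Margin of error: E = t* × SE = 1.711 × 2.400000 = 4.1064

T-interval: x̄ ± E = 35 ± 4.1064 = (30.8936, 39.1064)

Rounded to 2 decimal places:

(30.89, 39.11)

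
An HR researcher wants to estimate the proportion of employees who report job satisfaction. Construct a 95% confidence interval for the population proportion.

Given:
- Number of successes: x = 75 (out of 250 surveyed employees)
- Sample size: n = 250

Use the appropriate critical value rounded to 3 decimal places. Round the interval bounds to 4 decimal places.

Sample proportion: p̂ = 75/250 = 0.300000

Check conditions for normal approximation:
  np̂ = 75 ≥ 10 ✓
  n(1-p̂) = 175 ≥ 10 ✓

The sample is large enough, so use a z-interval (normal approximation) for the proportion.

For 95% confidence, z* = 1.96 (from standard normal table)

Standard error: SE = √(p̂(1-p̂)/n) = √(0.300000×0.700000/250) = 0.02898275

Margin of error: E = z* × SE = 1.96 × 0.02898275 = 0.056806

Z-interval: p̂ ± E = 0.300000 ± 0.056806 = (0.243194, 0.356806)

Rounded to 4 decimal places:

(0.2432, 0.3568)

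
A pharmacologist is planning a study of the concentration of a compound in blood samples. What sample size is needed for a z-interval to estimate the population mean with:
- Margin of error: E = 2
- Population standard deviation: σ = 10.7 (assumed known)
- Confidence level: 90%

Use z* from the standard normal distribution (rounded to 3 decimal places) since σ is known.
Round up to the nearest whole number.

Using z* since population σ is known (z-interval formula).

For 90% confidence, z* = 1.645 (from standard normal table)

Sample size formula for z-interval: n = (z*σ/E)²

n = (1.645 × 10.7 / 2)²
  = (8.800750)²
  = 77.4532

Round up to the nearest whole number: n = 78

78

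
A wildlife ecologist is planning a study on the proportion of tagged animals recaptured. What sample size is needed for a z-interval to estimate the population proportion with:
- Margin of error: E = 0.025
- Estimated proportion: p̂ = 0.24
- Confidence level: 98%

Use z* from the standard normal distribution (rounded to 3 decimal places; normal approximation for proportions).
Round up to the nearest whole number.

Using z* for proportion z-interval (normal approximation).

For 98% confidence, z* = 2.326 (from standard normal table)

Sample size formula for proportion z-interval: n = z*²p̂(1-p̂)/E²

n = 2.326² × 0.24 × 0.76 / 0.025²
  = 5.410276 × 0.1824 / 0.000625
  = 1578.9349

Round up to the nearest whole number: n = 1579

1579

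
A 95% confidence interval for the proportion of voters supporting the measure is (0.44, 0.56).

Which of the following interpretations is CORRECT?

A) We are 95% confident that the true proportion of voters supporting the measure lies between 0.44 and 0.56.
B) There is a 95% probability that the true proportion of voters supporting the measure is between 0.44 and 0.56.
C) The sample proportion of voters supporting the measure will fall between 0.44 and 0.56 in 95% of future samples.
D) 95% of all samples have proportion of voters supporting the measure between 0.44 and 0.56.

A confidence interval represents our confidence in the procedure, not a probability statement about the parameter.

Key concept: If we repeated this sampling process many times and computed a 95% CI each time, about 95% of those intervals would contain the true population parameter.

For this specific interval (0.44, 0.56):
- Midpoint (point estimate): 0.5
- Margin of error: 0.06

The correct interpretation is the one stating confidence that the true parameter lies in the interval — option A.

A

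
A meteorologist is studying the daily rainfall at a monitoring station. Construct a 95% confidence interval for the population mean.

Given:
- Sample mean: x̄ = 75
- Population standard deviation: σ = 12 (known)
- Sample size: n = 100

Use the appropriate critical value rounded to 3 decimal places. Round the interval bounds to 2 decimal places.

The population standard deviation σ is known, so use a z-interval (standard normal critical value).

For 95% confidence, z* = 1.96 (from standard normal table)

Standard error: SE = σ/√n = 12/√100 = 1.200000

Margin of error: E = z* × SE = 1.96 × 1.200000 = 2.3520

Z-interval: x̄ ± E = 75 ± 2.3520 = (72.6480, 77.3520)

Rounded to 2 decimal places:

(72.65, 77.35)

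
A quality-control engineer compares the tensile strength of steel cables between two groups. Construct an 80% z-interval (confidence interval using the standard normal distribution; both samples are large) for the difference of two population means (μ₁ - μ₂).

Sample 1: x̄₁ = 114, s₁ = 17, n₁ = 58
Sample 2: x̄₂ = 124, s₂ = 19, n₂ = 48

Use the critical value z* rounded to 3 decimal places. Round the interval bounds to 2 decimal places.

Both samples are large (n₁ = 58 ≥ 30, n₂ = 48 ≥ 30), so a z-interval for the difference of means applies.

Point estimate: x̄₁ - x̄₂ = 114 - 124 = -10

Standard error: SE = √(s₁²/n₁ + s₂²/n₂)
= √(17²/58 + 19²/48)
= √(4.982759 + 7.520833)
= 3.536042

For 80% confidence, z* = 1.282 (from standard normal table)
Margin of error: E = z* × SE = 1.282 × 3.536042 = 4.5332

Z-interval: (x̄₁ - x̄₂) ± E = -10 ± 4.5332 = (-14.5332, -5.4668)

Rounded to 2 decimal places:

(-14.53, -5.47)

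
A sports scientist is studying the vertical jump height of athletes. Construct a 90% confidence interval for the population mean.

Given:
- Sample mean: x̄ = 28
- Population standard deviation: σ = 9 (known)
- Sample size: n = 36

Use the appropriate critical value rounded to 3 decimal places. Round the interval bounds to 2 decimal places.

The population standard deviation σ is known, so use a z-interval (standard normal critical value).

For 90% confidence, z* = 1.645 (from standard normal table)

Standard error: SE = σ/√n = 9/√36 = 1.500000

Margin of error: E = z* × SE = 1.645 × 1.500000 = 2.4675

Z-interval: x̄ ± E = 28 ± 2.4675 = (25.5325, 30.4675)

Rounded to 2 decimal places:

(25.53, 30.47)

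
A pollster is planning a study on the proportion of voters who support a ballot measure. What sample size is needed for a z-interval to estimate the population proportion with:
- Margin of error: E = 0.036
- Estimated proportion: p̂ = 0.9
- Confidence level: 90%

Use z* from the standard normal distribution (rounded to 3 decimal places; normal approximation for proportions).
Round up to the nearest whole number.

Using z* for proportion z-interval (normal approximation).

For 90% confidence, z* = 1.645 (from standard normal table)

Sample size formula for proportion z-interval: n = z*²p̂(1-p̂)/E²

n = 1.645² × 0.9 × 0.1 / 0.036²
  = 2.706025 × 0.09 / 0.001296
  = 187.9184

Round up to the nearest whole number: n = 188

188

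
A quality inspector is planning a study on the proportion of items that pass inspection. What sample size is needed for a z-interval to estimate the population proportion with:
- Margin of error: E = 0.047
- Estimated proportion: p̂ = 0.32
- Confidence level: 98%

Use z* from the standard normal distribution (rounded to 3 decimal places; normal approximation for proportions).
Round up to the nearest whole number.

Using z* for proportion z-interval (normal approximation).

For 98% confidence, z* = 2.326 (from standard normal table)

Sample size formula for proportion z-interval: n = z*²p̂(1-p̂)/E²

n = 2.326² × 0.32 × 0.68 / 0.047²
  = 5.410276 × 0.2176 / 0.002209
  = 532.9453

Round up to the nearest whole number: n = 533

533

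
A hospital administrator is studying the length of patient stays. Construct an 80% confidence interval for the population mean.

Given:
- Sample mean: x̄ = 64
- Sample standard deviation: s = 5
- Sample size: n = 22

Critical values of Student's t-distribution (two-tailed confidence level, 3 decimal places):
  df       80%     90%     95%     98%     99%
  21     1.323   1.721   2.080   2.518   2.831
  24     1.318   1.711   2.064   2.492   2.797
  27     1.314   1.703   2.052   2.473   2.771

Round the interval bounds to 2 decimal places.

The population standard deviation σ is unknown (only the sample standard deviation s is given), so use a t-interval with df = n - 1 = 22 - 1 = 21.

For 80% confidence with df = 21, t* = 1.323 (from t-table)

Standard error: SE = s/√n = 5/√22 = 1.066004

Margin of error: E = t* × SE = 1.323 × 1.066004 = 1.4103

T-interval: x̄ ± E = 64 ± 1.4103 = (62.5897, 65.4103)

Rounded to 2 decimal places:

(62.59, 65.41)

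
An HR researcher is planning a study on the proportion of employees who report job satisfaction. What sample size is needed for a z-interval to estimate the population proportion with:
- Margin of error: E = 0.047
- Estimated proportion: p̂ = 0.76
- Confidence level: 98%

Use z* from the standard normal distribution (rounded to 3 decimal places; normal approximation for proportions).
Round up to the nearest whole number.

Using z* for proportion z-interval (normal approximation).

For 98% confidence, z* = 2.326 (from standard normal table)

Sample size formula for proportion z-interval: n = z*²p̂(1-p̂)/E²

n = 2.326² × 0.76 × 0.24 / 0.047²
  = 5.410276 × 0.1824 / 0.002209
  = 446.7335

Round up to the nearest whole number: n = 447

447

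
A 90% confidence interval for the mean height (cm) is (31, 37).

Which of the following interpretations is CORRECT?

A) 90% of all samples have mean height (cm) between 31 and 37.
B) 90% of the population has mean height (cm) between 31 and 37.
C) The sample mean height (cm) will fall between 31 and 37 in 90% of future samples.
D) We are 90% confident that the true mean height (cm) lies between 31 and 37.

A confidence interval represents our confidence in the procedure, not a probability statement about the parameter.

Key concept: If we repeated this sampling process many times and computed a 90% CI each time, about 90% of those intervals would contain the true population parameter.

For this specific interval (31, 37):
- Midpoint (point estimate): 34
- Margin of error: 3

The correct interpretation is the one stating confidence that the true parameter lies in the interval — option D.

D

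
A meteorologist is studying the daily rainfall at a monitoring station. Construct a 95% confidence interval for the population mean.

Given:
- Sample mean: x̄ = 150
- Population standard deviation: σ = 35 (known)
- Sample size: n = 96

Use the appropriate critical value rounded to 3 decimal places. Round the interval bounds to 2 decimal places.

The population standard deviation σ is known, so use a z-interval (standard normal critical value).

For 95% confidence, z* = 1.96 (from standard normal table)

Standard error: SE = σ/√n = 35/√96 = 3.572173

Margin of error: E = z* × SE = 1.96 × 3.572173 = 7.0015

Z-interval: x̄ ± E = 150 ± 7.0015 = (142.9985, 157.0015)

Rounded to 2 decimal places:

(143.00, 157.00)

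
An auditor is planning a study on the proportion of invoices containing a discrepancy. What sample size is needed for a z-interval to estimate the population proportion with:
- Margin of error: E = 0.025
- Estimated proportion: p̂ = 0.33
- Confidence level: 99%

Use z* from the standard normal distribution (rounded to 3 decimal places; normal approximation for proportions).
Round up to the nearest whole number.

Using z* for proportion z-interval (normal approximation).

For 99% confidence, z* = 2.576 (from standard normal table)

Sample size formula for proportion z-interval: n = z*²p̂(1-p̂)/E²

n = 2.576² × 0.33 × 0.67 / 0.025²
  = 6.635776 × 0.2211 / 0.000625
  = 2347.4721

Round up to the nearest whole number: n = 2348

2348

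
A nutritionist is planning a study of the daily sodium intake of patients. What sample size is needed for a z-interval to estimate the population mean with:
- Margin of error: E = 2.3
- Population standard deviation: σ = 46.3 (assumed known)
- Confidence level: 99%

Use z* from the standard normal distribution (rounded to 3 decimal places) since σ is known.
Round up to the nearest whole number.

Using z* since population σ is known (z-interval formula).

For 99% confidence, z* = 2.576 (from standard normal table)

Sample size formula for z-interval: n = (z*σ/E)²

n = (2.576 × 46.3 / 2.3)²
  = (51.856000)²
  = 2689.0447

Round up to the nearest whole number: n = 2690

2690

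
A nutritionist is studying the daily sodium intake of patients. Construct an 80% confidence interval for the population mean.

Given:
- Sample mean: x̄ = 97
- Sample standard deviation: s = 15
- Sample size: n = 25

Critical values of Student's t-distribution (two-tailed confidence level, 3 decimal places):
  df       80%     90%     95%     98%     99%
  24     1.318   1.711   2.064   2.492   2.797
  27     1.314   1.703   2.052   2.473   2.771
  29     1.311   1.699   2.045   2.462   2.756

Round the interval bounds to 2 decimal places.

The population standard deviation σ is unknown (only the sample standard deviation s is given), so use a t-interval with df = n - 1 = 25 - 1 = 24.

For 80% confidence with df = 24, t* = 1.318 (from t-table)

Standard error: SE = s/√n = 15/√25 = 3.000000

Margin of error: E = t* × SE = 1.318 × 3.000000 = 3.9540

T-interval: x̄ ± E = 97 ± 3.9540 = (93.0460, 100.9540)

Rounded to 2 decimal places:

(93.05, 100.95)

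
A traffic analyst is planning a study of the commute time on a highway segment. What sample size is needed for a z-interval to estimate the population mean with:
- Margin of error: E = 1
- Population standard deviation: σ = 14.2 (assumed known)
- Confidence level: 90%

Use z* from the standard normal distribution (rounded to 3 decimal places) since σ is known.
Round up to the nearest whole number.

Using z* since population σ is known (z-interval formula).

For 90% confidence, z* = 1.645 (from standard normal table)

Sample size formula for z-interval: n = (z*σ/E)²

n = (1.645 × 14.2 / 1)²
  = (23.359000)²
  = 545.6429

Round up to the nearest whole number: n = 546

546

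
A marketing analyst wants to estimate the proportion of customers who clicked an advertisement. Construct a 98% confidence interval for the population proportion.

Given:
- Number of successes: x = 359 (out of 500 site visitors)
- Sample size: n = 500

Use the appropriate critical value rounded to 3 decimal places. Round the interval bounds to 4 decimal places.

Sample proportion: p̂ = 359/500 = 0.718000

Check conditions for normal approximation:
  np̂ = 359 ≥ 10 ✓
  n(1-p̂) = 141 ≥ 10 ✓

The sample is large enough, so use a z-interval (normal approximation) for the proportion.

For 98% confidence, z* = 2.326 (from standard normal table)

Standard error: SE = √(p̂(1-p̂)/n) = √(0.718000×0.282000/500) = 0.02012342

Margin of error: E = z* × SE = 2.326 × 0.02012342 = 0.046807

Z-interval: p̂ ± E = 0.718000 ± 0.046807 = (0.671193, 0.764807)

Rounded to 4 decimal places:

(0.6712, 0.7648)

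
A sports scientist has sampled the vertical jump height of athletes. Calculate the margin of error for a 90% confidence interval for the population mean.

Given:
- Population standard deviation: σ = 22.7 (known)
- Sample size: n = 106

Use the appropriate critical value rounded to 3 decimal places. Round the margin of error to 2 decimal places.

The population standard deviation σ is known, so use the z-interval margin of error formula.

For 90% confidence, z* = 1.645 (from standard normal table)

Margin of error formula for z-interval: E = z* × σ/√n

E = 1.645 × 22.7/√106
  = 1.645 × 2.204819
  = 3.6269

Rounded to 2 decimal places:

3.63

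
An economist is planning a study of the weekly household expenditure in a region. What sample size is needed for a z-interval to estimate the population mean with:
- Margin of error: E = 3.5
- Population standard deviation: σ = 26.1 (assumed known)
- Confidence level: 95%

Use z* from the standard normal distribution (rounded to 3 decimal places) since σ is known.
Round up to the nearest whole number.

Using z* since population σ is known (z-interval formula).

For 95% confidence, z* = 1.96 (from standard normal table)

Sample size formula for z-interval: n = (z*σ/E)²

n = (1.96 × 26.1 / 3.5)²
  = (14.616000)²
  = 213.6275

Round up to the nearest whole number: n = 214

214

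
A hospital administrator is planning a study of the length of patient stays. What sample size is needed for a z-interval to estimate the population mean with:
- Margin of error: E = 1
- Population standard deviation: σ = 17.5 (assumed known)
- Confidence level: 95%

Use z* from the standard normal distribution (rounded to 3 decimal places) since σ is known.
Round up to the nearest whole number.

Using z* since population σ is known (z-interval formula).

For 95% confidence, z* = 1.96 (from standard normal table)

Sample size formula for z-interval: n = (z*σ/E)²

n = (1.96 × 17.5 / 1)²
  = (34.300000)²
  = 1176.4900

Round up to the nearest whole number: n = 1177

1177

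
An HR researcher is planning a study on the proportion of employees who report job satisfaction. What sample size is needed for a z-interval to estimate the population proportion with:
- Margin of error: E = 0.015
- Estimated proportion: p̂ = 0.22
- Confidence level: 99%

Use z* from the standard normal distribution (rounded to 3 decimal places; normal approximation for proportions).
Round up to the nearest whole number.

Using z* for proportion z-interval (normal approximation).

For 99% confidence, z* = 2.576 (from standard normal table)

Sample size formula for proportion z-interval: n = z*²p̂(1-p̂)/E²

n = 2.576² × 0.22 × 0.78 / 0.015²
  = 6.635776 × 0.1716 / 0.000225
  = 5060.8852

Round up to the nearest whole number: n = 5061

5061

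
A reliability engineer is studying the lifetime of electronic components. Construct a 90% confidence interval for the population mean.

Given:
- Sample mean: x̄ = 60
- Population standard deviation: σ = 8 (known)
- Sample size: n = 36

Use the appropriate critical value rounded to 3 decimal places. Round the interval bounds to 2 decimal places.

The population standard deviation σ is known, so use a z-interval (standard normal critical value).

For 90% confidence, z* = 1.645 (from standard normal table)

Standard error: SE = σ/√n = 8/√36 = 1.333333

Margin of error: E = z* × SE = 1.645 × 1.333333 = 2.1933

Z-interval: x̄ ± E = 60 ± 2.1933 = (57.8067, 62.1933)

Rounded to 2 decimal places:

(57.81, 62.19)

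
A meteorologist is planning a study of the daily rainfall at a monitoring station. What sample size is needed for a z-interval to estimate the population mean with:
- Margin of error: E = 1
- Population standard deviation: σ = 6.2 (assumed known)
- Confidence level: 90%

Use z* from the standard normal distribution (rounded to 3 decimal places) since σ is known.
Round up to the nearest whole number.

Using z* since population σ is known (z-interval formula).

For 90% confidence, z* = 1.645 (from standard normal table)

Sample size formula for z-interval: n = (z*σ/E)²

n = (1.645 × 6.2 / 1)²
  = (10.199000)²
  = 104.0196

Round up to the nearest whole number: n = 105

105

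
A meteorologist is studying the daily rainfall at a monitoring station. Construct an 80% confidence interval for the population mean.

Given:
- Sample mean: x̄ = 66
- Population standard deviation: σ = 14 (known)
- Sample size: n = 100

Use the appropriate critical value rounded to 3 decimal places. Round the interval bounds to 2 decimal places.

The population standard deviation σ is known, so use a z-interval (standard normal critical value).

For 80% confidence, z* = 1.282 (from standard normal table)

Standard error: SE = σ/√n = 14/√100 = 1.400000

Margin of error: E = z* × SE = 1.282 × 1.400000 = 1.7948

Z-interval: x̄ ± E = 66 ± 1.7948 = (64.2052, 67.7948)

Rounded to 2 decimal places:

(64.21, 67.79)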